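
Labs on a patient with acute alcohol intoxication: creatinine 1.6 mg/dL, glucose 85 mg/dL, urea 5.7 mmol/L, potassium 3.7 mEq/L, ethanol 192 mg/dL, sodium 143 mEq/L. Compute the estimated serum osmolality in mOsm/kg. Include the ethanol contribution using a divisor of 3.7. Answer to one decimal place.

348.3 mOsm/kg

Calculated osmolality = 2·Na + glucose/18 + urea + ethanol/3.7
= 2·143 + 85/18 + 5.7 + 192/3.7
= 286 + 4.72 + 5.70 + 51.89
= 348.31 mOsm/kg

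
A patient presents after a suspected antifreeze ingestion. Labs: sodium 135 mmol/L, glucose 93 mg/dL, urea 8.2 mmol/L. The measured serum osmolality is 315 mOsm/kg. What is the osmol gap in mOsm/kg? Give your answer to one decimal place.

Calculated osmolality = 2·Na + glucose/18 + urea
= 2·135 + 93/18 + 8.2
= 270 + 5.17 + 8.20
= 283.37 mOsm/kg ≈ 283.4 mOsm/kg
Osmolar gap = measured − calculated = 315 − 283.4 = 31.6 mOsm/kg

31.6 mOsm/kg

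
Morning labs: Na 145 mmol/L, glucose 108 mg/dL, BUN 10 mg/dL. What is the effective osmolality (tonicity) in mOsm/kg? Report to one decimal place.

Effective osmolality excludes urea (freely permeant across cell membranes):
2·Na + glucose/18
= 2·145 + 108/18
= 290 + 6
= 296 mOsm/kg

296.0 mOsm/kg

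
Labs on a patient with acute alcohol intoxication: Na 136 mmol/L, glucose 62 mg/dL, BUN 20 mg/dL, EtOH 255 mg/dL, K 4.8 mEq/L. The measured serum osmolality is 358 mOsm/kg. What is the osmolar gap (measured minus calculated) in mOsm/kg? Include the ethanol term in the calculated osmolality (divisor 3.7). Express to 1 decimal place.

6.5 mOsm/kg

Calculated osmolality = 2·Na + glucose/18 + BUN/2.8 + ethanol/3.7
= 2·136 + 62/18 + 20/2.8 + 255/3.7
= 272 + 3.44 + 7.14 + 68.92
= 351.5 mOsm/kg ≈ 351.5 mOsm/kg
Osmolar gap = measured − calculated = 358 − 351.5 = 6.5 mOsm/kg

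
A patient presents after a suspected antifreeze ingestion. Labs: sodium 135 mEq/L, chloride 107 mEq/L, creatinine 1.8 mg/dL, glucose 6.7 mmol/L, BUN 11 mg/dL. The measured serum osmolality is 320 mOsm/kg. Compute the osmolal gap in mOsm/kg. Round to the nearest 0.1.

Calculated osmolality = 2·Na + glucose + BUN/2.8
= 2·135 + 6.7 + 11/2.8
= 270 + 6.70 + 3.93
= 280.63 mOsm/kg ≈ 280.6 mOsm/kg
Osmolar gap = measured − calculated = 320 − 280.6 = 39.4 mOsm/kg

39.4 mOsm/kg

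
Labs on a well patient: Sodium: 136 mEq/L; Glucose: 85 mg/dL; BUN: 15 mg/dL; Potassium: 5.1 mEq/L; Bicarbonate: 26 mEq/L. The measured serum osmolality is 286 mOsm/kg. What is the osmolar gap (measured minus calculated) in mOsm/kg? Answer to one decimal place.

Calculated osmolality = 2·Na + glucose/18 + BUN/2.8
= 2·136 + 85/18 + 15/2.8
= 272 + 4.72 + 5.36
= 282.08 mOsm/kg ≈ 282.1 mOsm/kg
Osmolar gap = measured − calculated = 286 − 282.1 = 3.9 mOsm/kg

3.9 mOsm/kg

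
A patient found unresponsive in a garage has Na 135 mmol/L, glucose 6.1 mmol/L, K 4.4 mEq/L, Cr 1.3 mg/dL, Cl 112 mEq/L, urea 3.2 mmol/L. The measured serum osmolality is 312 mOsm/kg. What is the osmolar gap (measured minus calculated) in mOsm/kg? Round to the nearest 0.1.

Calculated osmolality = 2·Na + glucose + urea
= 2·135 + 6.1 + 3.2
= 270 + 6.10 + 3.20
= 279.3 mOsm/kg ≈ 279.3 mOsm/kg
Osmolar gap = measured − calculated = 312 − 279.3 = 32.7 mOsm/kg

32.7 mOsm/kg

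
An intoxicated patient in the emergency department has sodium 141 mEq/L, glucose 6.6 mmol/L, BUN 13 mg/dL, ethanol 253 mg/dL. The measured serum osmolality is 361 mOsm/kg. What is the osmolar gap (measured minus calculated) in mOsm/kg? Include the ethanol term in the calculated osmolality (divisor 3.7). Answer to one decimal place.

-0.6 mOsm/kg

Calculated osmolality = 2·Na + glucose + BUN/2.8 + ethanol/3.7
= 2·141 + 6.6 + 13/2.8 + 253/3.7
= 282 + 6.60 + 4.64 + 68.38
= 361.62 mOsm/kg ≈ 361.6 mOsm/kg
Osmolar gap = measured − calculated = 361 − 361.6 = -0.6 mOsm/kg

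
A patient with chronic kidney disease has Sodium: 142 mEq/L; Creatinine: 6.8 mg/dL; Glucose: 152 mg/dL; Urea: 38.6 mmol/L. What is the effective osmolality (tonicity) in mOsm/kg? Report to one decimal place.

292.4 mOsm/kg

Effective osmolality excludes urea (freely permeant across cell membranes):
2·Na + glucose/18
= 2·142 + 152/18
= 284 + 8.44
= 292.44 mOsm/kg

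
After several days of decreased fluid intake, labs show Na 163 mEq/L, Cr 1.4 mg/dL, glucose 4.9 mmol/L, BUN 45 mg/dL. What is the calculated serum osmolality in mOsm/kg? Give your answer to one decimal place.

Calculated osmolality = 2·Na + glucose + BUN/2.8
= 2·163 + 4.9 + 45/2.8
= 326 + 4.90 + 16.07
= 346.97 mOsm/kg

347.0 mOsm/kg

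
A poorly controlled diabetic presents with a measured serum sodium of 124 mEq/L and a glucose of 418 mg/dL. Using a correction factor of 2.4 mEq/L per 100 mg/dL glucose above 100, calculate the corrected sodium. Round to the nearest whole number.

Corrected Na = measured Na + 2.4 · (glucose − 100)/100
= 124 + 2.4 · (418 − 100)/100
= 124 + 7.6
= 131.6 mEq/L

132 mEq/L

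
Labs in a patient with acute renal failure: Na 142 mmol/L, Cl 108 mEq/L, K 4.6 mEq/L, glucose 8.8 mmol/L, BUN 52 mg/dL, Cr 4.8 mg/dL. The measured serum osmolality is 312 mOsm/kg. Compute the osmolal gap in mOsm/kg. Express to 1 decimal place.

0.6 mOsm/kg

Calculated osmolality = 2·Na + glucose + BUN/2.8
= 2·142 + 8.8 + 52/2.8
= 284 + 8.80 + 18.57
= 311.37 mOsm/kg ≈ 311.4 mOsm/kg
Osmolar gap = measured − calculated = 312 − 311.4 = 0.6 mOsm/kg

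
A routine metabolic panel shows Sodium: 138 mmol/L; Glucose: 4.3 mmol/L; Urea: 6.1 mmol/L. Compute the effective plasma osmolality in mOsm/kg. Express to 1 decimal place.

Effective osmolality excludes urea (freely permeant across cell membranes):
2·Na + glucose
= 2·138 + 4.3
= 276 + 4.3
= 280.3 mOsm/kg

280.3 mOsm/kg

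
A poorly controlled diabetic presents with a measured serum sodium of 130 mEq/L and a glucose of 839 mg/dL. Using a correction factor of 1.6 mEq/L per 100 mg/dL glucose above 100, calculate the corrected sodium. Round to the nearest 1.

Corrected Na = measured Na + 1.6 · (glucose − 100)/100
= 130 + 1.6 · (839 − 100)/100
= 130 + 11.8
= 141.8 mEq/L

142 mEq/L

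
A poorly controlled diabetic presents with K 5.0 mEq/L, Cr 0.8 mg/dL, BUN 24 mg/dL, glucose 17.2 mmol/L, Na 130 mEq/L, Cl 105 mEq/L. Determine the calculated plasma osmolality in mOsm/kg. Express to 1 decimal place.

285.8 mOsm/kg

Calculated osmolality = 2·Na + glucose + BUN/2.8
= 2·130 + 17.2 + 24/2.8
= 260 + 17.20 + 8.57
= 285.77 mOsm/kg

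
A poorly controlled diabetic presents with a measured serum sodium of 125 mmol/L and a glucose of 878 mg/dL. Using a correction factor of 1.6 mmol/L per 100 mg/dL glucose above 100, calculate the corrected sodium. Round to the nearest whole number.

Corrected Na = measured Na + 1.6 · (glucose − 100)/100
= 125 + 1.6 · (878 − 100)/100
= 125 + 12.4
= 137.4 mmol/L

137 mmol/L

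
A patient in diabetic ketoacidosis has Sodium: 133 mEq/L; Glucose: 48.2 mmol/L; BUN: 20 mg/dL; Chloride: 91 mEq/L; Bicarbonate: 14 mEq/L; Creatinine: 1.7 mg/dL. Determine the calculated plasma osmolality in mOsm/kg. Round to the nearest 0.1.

Calculated osmolality = 2·Na + glucose + BUN/2.8
= 2·133 + 48.2 + 20/2.8
= 266 + 48.20 + 7.14
= 321.34 mOsm/kg

321.3 mOsm/kg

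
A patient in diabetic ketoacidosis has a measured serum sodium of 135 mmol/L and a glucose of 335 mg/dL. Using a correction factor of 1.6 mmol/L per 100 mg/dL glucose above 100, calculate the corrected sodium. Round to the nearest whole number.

139 mmol/L

Corrected Na = measured Na + 1.6 · (glucose − 100)/100
= 135 + 1.6 · (335 − 100)/100
= 135 + 3.8
= 138.8 mmol/L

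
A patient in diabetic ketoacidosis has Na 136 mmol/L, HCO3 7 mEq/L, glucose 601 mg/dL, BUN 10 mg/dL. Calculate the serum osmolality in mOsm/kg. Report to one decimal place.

Calculated osmolality = 2·Na + glucose/18 + BUN/2.8
= 2·136 + 601/18 + 10/2.8
= 272 + 33.39 + 3.57
= 308.96 mOsm/kg

309.0 mOsm/kg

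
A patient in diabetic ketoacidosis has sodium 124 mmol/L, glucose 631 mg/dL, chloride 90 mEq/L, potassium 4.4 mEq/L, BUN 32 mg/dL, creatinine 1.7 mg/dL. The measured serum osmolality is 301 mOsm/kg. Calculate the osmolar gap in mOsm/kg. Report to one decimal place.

Calculated osmolality = 2·Na + glucose/18 + BUN/2.8
= 2·124 + 631/18 + 32/2.8
= 248 + 35.06 + 11.43
= 294.49 mOsm/kg ≈ 294.5 mOsm/kg
Osmolar gap = measured − calculated = 301 − 294.5 = 6.5 mOsm/kg

6.5 mOsm/kg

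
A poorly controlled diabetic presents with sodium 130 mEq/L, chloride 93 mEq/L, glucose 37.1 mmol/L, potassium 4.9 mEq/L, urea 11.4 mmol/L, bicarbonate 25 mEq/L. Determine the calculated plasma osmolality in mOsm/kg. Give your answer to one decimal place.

Calculated osmolality = 2·Na + glucose + urea
= 2·130 + 37.1 + 11.4
= 260 + 37.10 + 11.40
= 308.5 mOsm/kg

308.5 mOsm/kg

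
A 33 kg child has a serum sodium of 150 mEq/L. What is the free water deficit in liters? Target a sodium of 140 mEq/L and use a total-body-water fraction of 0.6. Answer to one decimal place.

TBW = 0.6 · 33 = 19.8 L
Free water deficit = TBW · (Na/140 − 1)
= 19.8 · (150/140 − 1)
= 19.8 · 0.0714
= 1.41 L

1.4 L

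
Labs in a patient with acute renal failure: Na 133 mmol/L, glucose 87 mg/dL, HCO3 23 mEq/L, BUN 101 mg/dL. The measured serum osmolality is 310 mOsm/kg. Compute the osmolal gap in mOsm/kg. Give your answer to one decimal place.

3.1 mOsm/kg

Calculated osmolality = 2·Na + glucose/18 + BUN/2.8
= 2·133 + 87/18 + 101/2.8
= 266 + 4.83 + 36.07
= 306.9 mOsm/kg ≈ 306.9 mOsm/kg
Osmolar gap = measured − calculated = 310 − 306.9 = 3.1 mOsm/kg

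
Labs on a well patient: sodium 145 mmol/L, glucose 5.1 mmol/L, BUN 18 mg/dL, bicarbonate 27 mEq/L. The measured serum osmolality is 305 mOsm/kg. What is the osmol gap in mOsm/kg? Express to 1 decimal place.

3.5 mOsm/kg

Calculated osmolality = 2·Na + glucose + BUN/2.8
= 2·145 + 5.1 + 18/2.8
= 290 + 5.10 + 6.43
= 301.53 mOsm/kg ≈ 301.5 mOsm/kg
Osmolar gap = measured − calculated = 305 − 301.5 = 3.5 mOsm/kg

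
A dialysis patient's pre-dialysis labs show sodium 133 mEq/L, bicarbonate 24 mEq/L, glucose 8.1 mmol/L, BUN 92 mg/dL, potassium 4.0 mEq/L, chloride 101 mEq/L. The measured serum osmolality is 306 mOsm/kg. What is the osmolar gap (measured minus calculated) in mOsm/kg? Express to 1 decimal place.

Calculated osmolality = 2·Na + glucose + BUN/2.8
= 2·133 + 8.1 + 92/2.8
= 266 + 8.10 + 32.86
= 306.96 mOsm/kg ≈ 307.0 mOsm/kg
Osmolar gap = measured − calculated = 306 − 307.0 = -1.0 mOsm/kg

-1.0 mOsm/kg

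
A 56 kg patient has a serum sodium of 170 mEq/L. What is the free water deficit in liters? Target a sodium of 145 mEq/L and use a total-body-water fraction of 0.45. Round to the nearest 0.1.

4.3 L

TBW = 0.45 · 56 = 25.2 L
Free water deficit = TBW · (Na/145 − 1)
= 25.2 · (170/145 − 1)
= 25.2 · 0.1724
= 4.34 L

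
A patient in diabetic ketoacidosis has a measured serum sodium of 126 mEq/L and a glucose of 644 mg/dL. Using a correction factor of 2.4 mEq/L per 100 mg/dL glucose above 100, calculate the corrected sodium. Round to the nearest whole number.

Corrected Na = measured Na + 2.4 · (glucose − 100)/100
= 126 + 2.4 · (644 − 100)/100
= 126 + 13.1
= 139.1 mEq/L

139 mEq/L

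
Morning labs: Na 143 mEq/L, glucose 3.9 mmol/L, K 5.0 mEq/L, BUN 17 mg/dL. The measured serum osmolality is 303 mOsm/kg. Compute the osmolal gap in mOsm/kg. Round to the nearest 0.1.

7.0 mOsm/kg

Calculated osmolality = 2·Na + glucose + BUN/2.8
= 2·143 + 3.9 + 17/2.8
= 286 + 3.90 + 6.07
= 295.97 mOsm/kg ≈ 296.0 mOsm/kg
Osmolar gap = measured − calculated = 303 − 296.0 = 7.0 mOsm/kg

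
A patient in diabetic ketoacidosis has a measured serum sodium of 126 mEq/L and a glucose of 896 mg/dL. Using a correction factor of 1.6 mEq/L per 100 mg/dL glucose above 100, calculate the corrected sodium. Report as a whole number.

139 mEq/L

Corrected Na = measured Na + 1.6 · (glucose − 100)/100
= 126 + 1.6 · (896 − 100)/100
= 126 + 12.7
= 138.7 mEq/L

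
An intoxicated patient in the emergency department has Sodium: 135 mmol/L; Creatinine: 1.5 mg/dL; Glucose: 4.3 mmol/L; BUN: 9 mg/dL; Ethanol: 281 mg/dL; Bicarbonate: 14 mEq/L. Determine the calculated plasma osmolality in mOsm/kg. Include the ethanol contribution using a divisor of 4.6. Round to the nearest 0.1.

Calculated osmolality = 2·Na + glucose + BUN/2.8 + ethanol/4.6
= 2·135 + 4.3 + 9/2.8 + 281/4.6
= 270 + 4.30 + 3.21 + 61.09
= 338.6 mOsm/kg

338.6 mOsm/kg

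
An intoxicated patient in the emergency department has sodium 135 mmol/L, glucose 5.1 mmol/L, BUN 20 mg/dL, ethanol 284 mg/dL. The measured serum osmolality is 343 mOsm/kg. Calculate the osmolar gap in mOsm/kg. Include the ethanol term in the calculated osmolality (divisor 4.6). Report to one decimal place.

Calculated osmolality = 2·Na + glucose + BUN/2.8 + ethanol/4.6
= 2·135 + 5.1 + 20/2.8 + 284/4.6
= 270 + 5.10 + 7.14 + 61.74
= 343.98 mOsm/kg ≈ 344.0 mOsm/kg
Osmolar gap = measured − calculated = 343 − 344.0 = -1.0 mOsm/kg

-1.0 mOsm/kg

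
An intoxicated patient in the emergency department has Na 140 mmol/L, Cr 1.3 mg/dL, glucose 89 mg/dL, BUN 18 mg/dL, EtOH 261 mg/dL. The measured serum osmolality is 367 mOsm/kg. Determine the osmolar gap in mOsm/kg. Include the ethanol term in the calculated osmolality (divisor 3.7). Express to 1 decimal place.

5.1 mOsm/kg

Calculated osmolality = 2·Na + glucose/18 + BUN/2.8 + ethanol/3.7
= 2·140 + 89/18 + 18/2.8 + 261/3.7
= 280 + 4.94 + 6.43 + 70.54
= 361.91 mOsm/kg ≈ 361.9 mOsm/kg
Osmolar gap = measured − calculated = 367 − 361.9 = 5.1 mOsm/kg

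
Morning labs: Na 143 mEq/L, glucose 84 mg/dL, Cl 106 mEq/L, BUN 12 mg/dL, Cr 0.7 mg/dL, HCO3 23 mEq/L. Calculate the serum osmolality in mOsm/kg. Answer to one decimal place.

Calculated osmolality = 2·Na + glucose/18 + BUN/2.8
= 2·143 + 84/18 + 12/2.8
= 286 + 4.67 + 4.29
= 294.96 mOsm/kg

295.0 mOsm/kg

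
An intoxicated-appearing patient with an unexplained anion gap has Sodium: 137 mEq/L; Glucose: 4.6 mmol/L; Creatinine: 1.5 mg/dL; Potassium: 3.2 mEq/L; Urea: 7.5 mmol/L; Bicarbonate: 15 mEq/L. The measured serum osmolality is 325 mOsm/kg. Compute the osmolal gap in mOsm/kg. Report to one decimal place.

Calculated osmolality = 2·Na + glucose + urea
= 2·137 + 4.6 + 7.5
= 274 + 4.60 + 7.50
= 286.1 mOsm/kg ≈ 286.1 mOsm/kg
Osmolar gap = measured − calculated = 325 − 286.1 = 38.9 mOsm/kg

38.9 mOsm/kg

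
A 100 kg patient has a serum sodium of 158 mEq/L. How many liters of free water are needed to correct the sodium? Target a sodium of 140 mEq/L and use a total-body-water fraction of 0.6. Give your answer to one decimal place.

7.7 L

TBW = 0.6 · 100 = 60 L
Free water deficit = TBW · (Na/140 − 1)
= 60 · (158/140 − 1)
= 60 · 0.1286
= 7.72 L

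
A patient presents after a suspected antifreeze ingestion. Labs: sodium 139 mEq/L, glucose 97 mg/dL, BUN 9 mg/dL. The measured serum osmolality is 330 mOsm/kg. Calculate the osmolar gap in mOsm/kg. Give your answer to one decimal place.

Calculated osmolality = 2·Na + glucose/18 + BUN/2.8
= 2·139 + 97/18 + 9/2.8
= 278 + 5.39 + 3.21
= 286.6 mOsm/kg ≈ 286.6 mOsm/kg
Osmolar gap = measured − calculated = 330 − 286.6 = 43.4 mOsm/kg

43.4 mOsm/kg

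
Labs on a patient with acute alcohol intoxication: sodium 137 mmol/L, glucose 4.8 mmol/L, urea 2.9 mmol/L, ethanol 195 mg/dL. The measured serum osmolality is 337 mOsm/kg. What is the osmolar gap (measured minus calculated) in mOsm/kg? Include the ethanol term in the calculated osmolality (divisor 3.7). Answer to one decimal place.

Calculated osmolality = 2·Na + glucose + urea + ethanol/3.7
= 2·137 + 4.8 + 2.9 + 195/3.7
= 274 + 4.80 + 2.90 + 52.70
= 334.4 mOsm/kg ≈ 334.4 mOsm/kg
Osmolar gap = measured − calculated = 337 − 334.4 = 2.6 mOsm/kg

2.6 mOsm/kg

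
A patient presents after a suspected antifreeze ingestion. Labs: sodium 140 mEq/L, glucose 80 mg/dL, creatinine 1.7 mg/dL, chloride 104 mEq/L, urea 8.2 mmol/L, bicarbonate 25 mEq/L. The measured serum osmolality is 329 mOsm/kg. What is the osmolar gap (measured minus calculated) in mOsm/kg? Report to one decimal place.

Calculated osmolality = 2·Na + glucose/18 + urea
= 2·140 + 80/18 + 8.2
= 280 + 4.44 + 8.20
= 292.64 mOsm/kg ≈ 292.6 mOsm/kg
Osmolar gap = measured − calculated = 329 − 292.6 = 36.4 mOsm/kg

36.4 mOsm/kg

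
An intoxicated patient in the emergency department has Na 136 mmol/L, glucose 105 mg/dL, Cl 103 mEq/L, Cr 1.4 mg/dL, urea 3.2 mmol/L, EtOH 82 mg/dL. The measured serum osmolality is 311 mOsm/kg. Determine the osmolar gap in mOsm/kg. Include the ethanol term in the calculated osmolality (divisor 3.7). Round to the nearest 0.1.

7.8 mOsm/kg

Calculated osmolality = 2·Na + glucose/18 + urea + ethanol/3.7
= 2·136 + 105/18 + 3.2 + 82/3.7
= 272 + 5.83 + 3.20 + 22.16
= 303.19 mOsm/kg ≈ 303.2 mOsm/kg
Osmolar gap = measured − calculated = 311 − 303.2 = 7.8 mOsm/kg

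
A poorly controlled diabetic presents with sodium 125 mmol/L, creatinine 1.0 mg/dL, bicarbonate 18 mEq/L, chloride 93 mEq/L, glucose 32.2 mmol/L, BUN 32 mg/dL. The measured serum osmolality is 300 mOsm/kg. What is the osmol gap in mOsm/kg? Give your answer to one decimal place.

Calculated osmolality = 2·Na + glucose + BUN/2.8
= 2·125 + 32.2 + 32/2.8
= 250 + 32.20 + 11.43
= 293.63 mOsm/kg ≈ 293.6 mOsm/kg
Osmolar gap = measured − calculated = 300 − 293.6 = 6.4 mOsm/kg

6.4 mOsm/kg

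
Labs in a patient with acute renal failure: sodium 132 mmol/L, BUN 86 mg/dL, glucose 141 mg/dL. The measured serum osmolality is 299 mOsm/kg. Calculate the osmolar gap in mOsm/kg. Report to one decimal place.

Calculated osmolality = 2·Na + glucose/18 + BUN/2.8
= 2·132 + 141/18 + 86/2.8
= 264 + 7.83 + 30.71
= 302.54 mOsm/kg ≈ 302.5 mOsm/kg
Osmolar gap = measured − calculated = 299 − 302.5 = -3.5 mOsm/kg

-3.5 mOsm/kg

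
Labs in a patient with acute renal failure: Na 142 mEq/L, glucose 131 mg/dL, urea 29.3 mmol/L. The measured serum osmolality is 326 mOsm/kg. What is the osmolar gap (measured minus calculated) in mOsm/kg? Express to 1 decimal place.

Calculated osmolality = 2·Na + glucose/18 + urea
= 2·142 + 131/18 + 29.3
= 284 + 7.28 + 29.30
= 320.58 mOsm/kg ≈ 320.6 mOsm/kg
Osmolar gap = measured − calculated = 326 − 320.6 = 5.4 mOsm/kg

5.4 mOsm/kg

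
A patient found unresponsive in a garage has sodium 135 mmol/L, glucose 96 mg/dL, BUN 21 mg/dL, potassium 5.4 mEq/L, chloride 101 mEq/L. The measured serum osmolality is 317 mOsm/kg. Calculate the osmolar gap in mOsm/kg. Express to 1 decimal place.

34.2 mOsm/kg

Calculated osmolality = 2·Na + glucose/18 + BUN/2.8
= 2·135 + 96/18 + 21/2.8
= 270 + 5.33 + 7.50
= 282.83 mOsm/kg ≈ 282.8 mOsm/kg
Osmolar gap = measured − calculated = 317 − 282.8 = 34.2 mOsm/kg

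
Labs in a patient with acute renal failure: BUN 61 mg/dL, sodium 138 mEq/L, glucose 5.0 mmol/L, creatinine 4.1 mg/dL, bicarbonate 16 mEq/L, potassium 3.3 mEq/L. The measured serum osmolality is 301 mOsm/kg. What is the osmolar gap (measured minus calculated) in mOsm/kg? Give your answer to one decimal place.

-1.8 mOsm/kg

Calculated osmolality = 2·Na + glucose + BUN/2.8
= 2·138 + 5 + 61/2.8
= 276 + 5 + 21.79
= 302.79 mOsm/kg ≈ 302.8 mOsm/kg
Osmolar gap = measured − calculated = 301 − 302.8 = -1.8 mOsm/kg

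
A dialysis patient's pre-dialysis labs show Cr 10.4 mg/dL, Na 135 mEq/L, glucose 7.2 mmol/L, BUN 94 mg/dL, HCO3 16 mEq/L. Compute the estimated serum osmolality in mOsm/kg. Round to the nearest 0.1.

310.8 mOsm/kg

Calculated osmolality = 2·Na + glucose + BUN/2.8
= 2·135 + 7.2 + 94/2.8
= 270 + 7.20 + 33.57
= 310.77 mOsm/kg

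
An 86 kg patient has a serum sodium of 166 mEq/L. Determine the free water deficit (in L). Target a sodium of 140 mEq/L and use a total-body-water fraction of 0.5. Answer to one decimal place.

TBW = 0.5 · 86 = 43 L
Free water deficit = TBW · (Na/140 − 1)
= 43 · (166/140 − 1)
= 43 · 0.1857
= 7.99 L

8.0 L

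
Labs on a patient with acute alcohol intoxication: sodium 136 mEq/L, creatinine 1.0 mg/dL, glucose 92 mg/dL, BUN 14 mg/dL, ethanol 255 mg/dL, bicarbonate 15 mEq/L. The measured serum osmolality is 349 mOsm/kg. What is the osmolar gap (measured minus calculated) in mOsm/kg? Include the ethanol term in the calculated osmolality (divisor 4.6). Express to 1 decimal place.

Calculated osmolality = 2·Na + glucose/18 + BUN/2.8 + ethanol/4.6
= 2·136 + 92/18 + 14/2.8 + 255/4.6
= 272 + 5.11 + 5 + 55.43
= 337.54 mOsm/kg ≈ 337.5 mOsm/kg
Osmolar gap = measured − calculated = 349 − 337.5 = 11.5 mOsm/kg

11.5 mOsm/kg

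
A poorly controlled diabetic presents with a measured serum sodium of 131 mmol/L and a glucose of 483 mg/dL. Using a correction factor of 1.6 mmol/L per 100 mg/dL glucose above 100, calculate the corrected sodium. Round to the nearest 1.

Corrected Na = measured Na + 1.6 · (glucose − 100)/100
= 131 + 1.6 · (483 − 100)/100
= 131 + 6.1
= 137.1 mmol/L

137 mmol/L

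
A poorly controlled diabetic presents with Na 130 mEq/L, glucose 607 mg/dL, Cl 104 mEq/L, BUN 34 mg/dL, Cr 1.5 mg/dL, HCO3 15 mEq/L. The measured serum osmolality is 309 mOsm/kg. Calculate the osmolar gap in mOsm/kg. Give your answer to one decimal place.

3.1 mOsm/kg

Calculated osmolality = 2·Na + glucose/18 + BUN/2.8
= 2·130 + 607/18 + 34/2.8
= 260 + 33.72 + 12.14
= 305.86 mOsm/kg ≈ 305.9 mOsm/kg
Osmolar gap = measured − calculated = 309 − 305.9 = 3.1 mOsm/kg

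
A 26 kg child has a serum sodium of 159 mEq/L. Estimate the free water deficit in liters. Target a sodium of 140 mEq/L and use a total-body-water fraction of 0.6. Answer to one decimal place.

2.1 L

TBW = 0.6 · 26 = 15.6 L
Free water deficit = TBW · (Na/140 − 1)
= 15.6 · (159/140 − 1)
= 15.6 · 0.1357
= 2.12 L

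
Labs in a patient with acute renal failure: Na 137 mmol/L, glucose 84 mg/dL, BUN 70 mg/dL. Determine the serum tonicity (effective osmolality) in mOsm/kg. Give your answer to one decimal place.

278.7 mOsm/kg

Effective osmolality excludes urea (freely permeant across cell membranes):
2·Na + glucose/18
= 2·137 + 84/18
= 274 + 4.67
= 278.67 mOsm/kg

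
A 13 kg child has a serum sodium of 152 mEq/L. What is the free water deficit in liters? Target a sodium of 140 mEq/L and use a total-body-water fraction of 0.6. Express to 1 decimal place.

0.7 L

TBW = 0.6 · 13 = 7.8 L
Free water deficit = TBW · (Na/140 − 1)
= 7.8 · (152/140 − 1)
= 7.8 · 0.0857
= 0.67 L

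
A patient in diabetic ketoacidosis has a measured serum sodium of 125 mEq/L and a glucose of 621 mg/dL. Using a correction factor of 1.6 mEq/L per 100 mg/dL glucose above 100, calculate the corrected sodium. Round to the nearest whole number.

Corrected Na = measured Na + 1.6 · (glucose − 100)/100
= 125 + 1.6 · (621 − 100)/100
= 125 + 8.3
= 133.3 mEq/L

133 mEq/L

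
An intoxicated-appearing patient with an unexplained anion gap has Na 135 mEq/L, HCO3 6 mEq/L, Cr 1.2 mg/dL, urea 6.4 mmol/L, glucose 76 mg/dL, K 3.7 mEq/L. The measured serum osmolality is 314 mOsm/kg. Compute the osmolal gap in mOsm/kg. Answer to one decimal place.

33.4 mOsm/kg

Calculated osmolality = 2·Na + glucose/18 + urea
= 2·135 + 76/18 + 6.4
= 270 + 4.22 + 6.40
= 280.62 mOsm/kg ≈ 280.6 mOsm/kg
Osmolar gap = measured − calculated = 314 − 280.6 = 33.4 mOsm/kg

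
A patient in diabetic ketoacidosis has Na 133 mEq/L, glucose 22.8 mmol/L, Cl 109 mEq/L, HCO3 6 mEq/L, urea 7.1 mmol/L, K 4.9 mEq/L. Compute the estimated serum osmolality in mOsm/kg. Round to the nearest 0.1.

Calculated osmolality = 2·Na + glucose + urea
= 2·133 + 22.8 + 7.1
= 266 + 22.80 + 7.10
= 295.9 mOsm/kg

295.9 mOsm/kg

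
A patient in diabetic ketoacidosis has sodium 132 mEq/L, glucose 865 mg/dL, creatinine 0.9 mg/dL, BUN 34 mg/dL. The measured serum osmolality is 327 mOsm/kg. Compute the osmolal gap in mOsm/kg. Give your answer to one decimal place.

Calculated osmolality = 2·Na + glucose/18 + BUN/2.8
= 2·132 + 865/18 + 34/2.8
= 264 + 48.06 + 12.14
= 324.2 mOsm/kg ≈ 324.2 mOsm/kg
Osmolar gap = measured − calculated = 327 − 324.2 = 2.8 mOsm/kg

2.8 mOsm/kg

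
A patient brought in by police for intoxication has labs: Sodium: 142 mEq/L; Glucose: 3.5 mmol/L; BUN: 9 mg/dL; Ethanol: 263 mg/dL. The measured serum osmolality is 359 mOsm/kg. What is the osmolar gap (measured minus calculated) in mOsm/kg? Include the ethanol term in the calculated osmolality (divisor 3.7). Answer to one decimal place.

Calculated osmolality = 2·Na + glucose + BUN/2.8 + ethanol/3.7
= 2·142 + 3.5 + 9/2.8 + 263/3.7
= 284 + 3.50 + 3.21 + 71.08
= 361.79 mOsm/kg ≈ 361.8 mOsm/kg
Osmolar gap = measured − calculated = 359 − 361.8 = -2.8 mOsm/kg

-2.8 mOsm/kg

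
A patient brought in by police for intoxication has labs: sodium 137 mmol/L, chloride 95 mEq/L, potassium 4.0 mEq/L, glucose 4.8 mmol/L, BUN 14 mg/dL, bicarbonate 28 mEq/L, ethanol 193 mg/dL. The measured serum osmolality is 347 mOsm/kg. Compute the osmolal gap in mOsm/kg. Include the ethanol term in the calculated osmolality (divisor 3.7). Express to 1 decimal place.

Calculated osmolality = 2·Na + glucose + BUN/2.8 + ethanol/3.7
= 2·137 + 4.8 + 14/2.8 + 193/3.7
= 274 + 4.80 + 5 + 52.16
= 335.96 mOsm/kg ≈ 336.0 mOsm/kg
Osmolar gap = measured − calculated = 347 − 336.0 = 11.0 mOsm/kg

11.0 mOsm/kg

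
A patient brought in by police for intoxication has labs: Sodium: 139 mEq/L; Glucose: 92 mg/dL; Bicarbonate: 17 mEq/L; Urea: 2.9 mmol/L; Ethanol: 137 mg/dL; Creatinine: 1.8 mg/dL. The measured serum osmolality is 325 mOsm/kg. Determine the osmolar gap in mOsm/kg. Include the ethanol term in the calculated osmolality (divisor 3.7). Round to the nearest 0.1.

2.0 mOsm/kg

Calculated osmolality = 2·Na + glucose/18 + urea + ethanol/3.7
= 2·139 + 92/18 + 2.9 + 137/3.7
= 278 + 5.11 + 2.90 + 37.03
= 323.04 mOsm/kg ≈ 323.0 mOsm/kg
Osmolar gap = measured − calculated = 325 − 323.0 = 2.0 mOsm/kg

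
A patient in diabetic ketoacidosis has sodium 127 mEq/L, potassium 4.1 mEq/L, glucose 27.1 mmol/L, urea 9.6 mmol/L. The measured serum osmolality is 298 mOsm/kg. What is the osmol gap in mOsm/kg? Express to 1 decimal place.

Calculated osmolality = 2·Na + glucose + urea
= 2·127 + 27.1 + 9.6
= 254 + 27.10 + 9.60
= 290.7 mOsm/kg ≈ 290.7 mOsm/kg
Osmolar gap = measured − calculated = 298 − 290.7 = 7.3 mOsm/kg

7.3 mOsm/kg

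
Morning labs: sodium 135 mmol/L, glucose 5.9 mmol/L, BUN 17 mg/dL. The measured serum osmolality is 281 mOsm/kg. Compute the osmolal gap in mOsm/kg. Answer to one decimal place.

-1.0 mOsm/kg

Calculated osmolality = 2·Na + glucose + BUN/2.8
= 2·135 + 5.9 + 17/2.8
= 270 + 5.90 + 6.07
= 281.97 mOsm/kg ≈ 282.0 mOsm/kg
Osmolar gap = measured − calculated = 281 − 282.0 = -1.0 mOsm/kg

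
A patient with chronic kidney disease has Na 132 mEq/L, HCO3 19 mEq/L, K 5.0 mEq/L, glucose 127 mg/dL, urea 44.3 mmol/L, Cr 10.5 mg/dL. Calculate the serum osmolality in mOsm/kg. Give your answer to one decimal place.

Calculated osmolality = 2·Na + glucose/18 + urea
= 2·132 + 127/18 + 44.3
= 264 + 7.06 + 44.30
= 315.36 mOsm/kg

315.4 mOsm/kg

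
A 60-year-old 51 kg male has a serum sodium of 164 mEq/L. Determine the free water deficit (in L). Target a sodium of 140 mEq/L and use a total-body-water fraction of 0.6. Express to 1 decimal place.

TBW = 0.6 · 51 = 30.6 L
Free water deficit = TBW · (Na/140 − 1)
= 30.6 · (164/140 − 1)
= 30.6 · 0.1714
= 5.24 L

5.2 L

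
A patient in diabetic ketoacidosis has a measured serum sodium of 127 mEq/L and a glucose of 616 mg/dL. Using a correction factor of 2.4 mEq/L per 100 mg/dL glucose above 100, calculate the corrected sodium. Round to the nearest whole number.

Corrected Na = measured Na + 2.4 · (glucose − 100)/100
= 127 + 2.4 · (616 − 100)/100
= 127 + 12.4
= 139.4 mEq/L

139 mEq/L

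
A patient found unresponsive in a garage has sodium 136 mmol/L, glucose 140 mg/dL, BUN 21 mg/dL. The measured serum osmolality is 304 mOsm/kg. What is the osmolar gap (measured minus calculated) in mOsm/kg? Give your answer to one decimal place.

Calculated osmolality = 2·Na + glucose/18 + BUN/2.8
= 2·136 + 140/18 + 21/2.8
= 272 + 7.78 + 7.50
= 287.28 mOsm/kg ≈ 287.3 mOsm/kg
Osmolar gap = measured − calculated = 304 − 287.3 = 16.7 mOsm/kg

16.7 mOsm/kg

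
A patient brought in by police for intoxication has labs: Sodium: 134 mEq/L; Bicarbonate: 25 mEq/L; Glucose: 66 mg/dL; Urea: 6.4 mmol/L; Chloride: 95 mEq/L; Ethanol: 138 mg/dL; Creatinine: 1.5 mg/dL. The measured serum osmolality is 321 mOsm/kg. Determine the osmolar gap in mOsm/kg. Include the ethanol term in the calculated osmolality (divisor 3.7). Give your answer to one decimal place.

Calculated osmolality = 2·Na + glucose/18 + urea + ethanol/3.7
= 2·134 + 66/18 + 6.4 + 138/3.7
= 268 + 3.67 + 6.40 + 37.30
= 315.37 mOsm/kg ≈ 315.4 mOsm/kg
Osmolar gap = measured − calculated = 321 − 315.4 = 5.6 mOsm/kg

5.6 mOsm/kg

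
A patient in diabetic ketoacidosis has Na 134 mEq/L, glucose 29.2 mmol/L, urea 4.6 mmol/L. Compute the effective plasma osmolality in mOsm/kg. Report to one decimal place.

Effective osmolality excludes urea (freely permeant across cell membranes):
2·Na + glucose
= 2·134 + 29.2
= 268 + 29.2
= 297.2 mOsm/kg

297.2 mOsm/kg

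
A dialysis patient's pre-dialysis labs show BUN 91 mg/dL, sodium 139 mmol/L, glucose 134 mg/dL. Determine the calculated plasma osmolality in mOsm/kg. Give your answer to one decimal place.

Calculated osmolality = 2·Na + glucose/18 + BUN/2.8
= 2·139 + 134/18 + 91/2.8
= 278 + 7.44 + 32.50
= 317.94 mOsm/kg

317.9 mOsm/kg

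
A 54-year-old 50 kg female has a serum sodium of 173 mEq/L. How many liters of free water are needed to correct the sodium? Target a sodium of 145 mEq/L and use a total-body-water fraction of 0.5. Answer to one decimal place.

TBW = 0.5 · 50 = 25 L
Free water deficit = TBW · (Na/145 − 1)
= 25 · (173/145 − 1)
= 25 · 0.1931
= 4.83 L

4.8 L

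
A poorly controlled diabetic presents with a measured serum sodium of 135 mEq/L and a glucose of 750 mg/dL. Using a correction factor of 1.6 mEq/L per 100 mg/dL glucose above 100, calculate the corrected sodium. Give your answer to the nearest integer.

145 mEq/L

Corrected Na = measured Na + 1.6 · (glucose − 100)/100
= 135 + 1.6 · (750 − 100)/100
= 135 + 10.4
= 145.4 mEq/L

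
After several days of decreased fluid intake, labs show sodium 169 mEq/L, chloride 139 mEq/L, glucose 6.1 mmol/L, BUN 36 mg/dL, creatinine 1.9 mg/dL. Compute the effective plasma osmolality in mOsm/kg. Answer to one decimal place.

344.1 mOsm/kg

Effective osmolality excludes urea (freely permeant across cell membranes):
2·Na + glucose
= 2·169 + 6.1
= 338 + 6.1
= 344.1 mOsm/kg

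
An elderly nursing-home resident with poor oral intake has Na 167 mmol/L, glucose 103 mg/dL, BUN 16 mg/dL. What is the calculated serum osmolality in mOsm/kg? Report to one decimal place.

Calculated osmolality = 2·Na + glucose/18 + BUN/2.8
= 2·167 + 103/18 + 16/2.8
= 334 + 5.72 + 5.71
= 345.43 mOsm/kg

345.4 mOsm/kg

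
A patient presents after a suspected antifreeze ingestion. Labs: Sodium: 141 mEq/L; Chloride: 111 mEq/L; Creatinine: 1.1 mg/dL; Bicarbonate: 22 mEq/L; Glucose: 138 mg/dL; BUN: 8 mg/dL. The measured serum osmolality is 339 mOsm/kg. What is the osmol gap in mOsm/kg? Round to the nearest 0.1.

46.5 mOsm/kg

Calculated osmolality = 2·Na + glucose/18 + BUN/2.8
= 2·141 + 138/18 + 8/2.8
= 282 + 7.67 + 2.86
= 292.53 mOsm/kg ≈ 292.5 mOsm/kg
Osmolar gap = measured − calculated = 339 − 292.5 = 46.5 mOsm/kg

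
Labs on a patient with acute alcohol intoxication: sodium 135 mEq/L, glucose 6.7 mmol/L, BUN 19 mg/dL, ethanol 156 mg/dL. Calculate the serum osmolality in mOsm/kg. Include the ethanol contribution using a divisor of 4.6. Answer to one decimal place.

Calculated osmolality = 2·Na + glucose + BUN/2.8 + ethanol/4.6
= 2·135 + 6.7 + 19/2.8 + 156/4.6
= 270 + 6.70 + 6.79 + 33.91
= 317.4 mOsm/kg

317.4 mOsm/kg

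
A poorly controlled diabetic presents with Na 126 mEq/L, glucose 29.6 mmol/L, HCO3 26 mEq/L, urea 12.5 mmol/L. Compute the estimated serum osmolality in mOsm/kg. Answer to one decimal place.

294.1 mOsm/kg

Calculated osmolality = 2·Na + glucose + urea
= 2·126 + 29.6 + 12.5
= 252 + 29.60 + 12.50
= 294.1 mOsm/kg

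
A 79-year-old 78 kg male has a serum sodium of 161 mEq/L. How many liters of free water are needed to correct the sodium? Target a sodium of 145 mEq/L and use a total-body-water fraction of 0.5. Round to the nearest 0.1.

4.3 L

TBW = 0.5 · 78 = 39 L
Free water deficit = TBW · (Na/145 − 1)
= 39 · (161/145 − 1)
= 39 · 0.1103
= 4.3 L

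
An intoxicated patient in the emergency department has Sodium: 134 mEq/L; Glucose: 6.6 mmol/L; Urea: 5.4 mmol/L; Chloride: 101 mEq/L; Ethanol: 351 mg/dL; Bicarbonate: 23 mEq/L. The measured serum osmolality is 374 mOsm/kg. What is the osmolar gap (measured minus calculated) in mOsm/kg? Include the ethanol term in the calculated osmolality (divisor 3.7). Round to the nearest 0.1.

-0.9 mOsm/kg

Calculated osmolality = 2·Na + glucose + urea + ethanol/3.7
= 2·134 + 6.6 + 5.4 + 351/3.7
= 268 + 6.60 + 5.40 + 94.86
= 374.86 mOsm/kg ≈ 374.9 mOsm/kg
Osmolar gap = measured − calculated = 374 − 374.9 = -0.9 mOsm/kg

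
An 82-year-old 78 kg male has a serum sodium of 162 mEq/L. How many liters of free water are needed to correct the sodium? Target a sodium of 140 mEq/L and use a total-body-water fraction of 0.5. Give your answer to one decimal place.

TBW = 0.5 · 78 = 39 L
Free water deficit = TBW · (Na/140 − 1)
= 39 · (162/140 − 1)
= 39 · 0.1571
= 6.13 L

6.1 L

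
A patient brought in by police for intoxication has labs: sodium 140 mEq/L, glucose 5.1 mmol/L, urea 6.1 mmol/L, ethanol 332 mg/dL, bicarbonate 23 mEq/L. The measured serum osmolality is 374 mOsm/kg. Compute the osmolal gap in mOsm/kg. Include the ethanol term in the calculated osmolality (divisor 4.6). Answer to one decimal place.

Calculated osmolality = 2·Na + glucose + urea + ethanol/4.6
= 2·140 + 5.1 + 6.1 + 332/4.6
= 280 + 5.10 + 6.10 + 72.17
= 363.37 mOsm/kg ≈ 363.4 mOsm/kg
Osmolar gap = measured − calculated = 374 − 363.4 = 10.6 mOsm/kg

10.6 mOsm/kg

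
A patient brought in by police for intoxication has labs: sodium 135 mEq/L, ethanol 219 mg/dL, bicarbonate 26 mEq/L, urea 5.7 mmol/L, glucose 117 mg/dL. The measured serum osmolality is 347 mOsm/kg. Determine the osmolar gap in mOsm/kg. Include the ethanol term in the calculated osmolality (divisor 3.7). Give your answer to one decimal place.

Calculated osmolality = 2·Na + glucose/18 + urea + ethanol/3.7
= 2·135 + 117/18 + 5.7 + 219/3.7
= 270 + 6.50 + 5.70 + 59.19
= 341.39 mOsm/kg ≈ 341.4 mOsm/kg
Osmolar gap = measured − calculated = 347 − 341.4 = 5.6 mOsm/kg

5.6 mOsm/kg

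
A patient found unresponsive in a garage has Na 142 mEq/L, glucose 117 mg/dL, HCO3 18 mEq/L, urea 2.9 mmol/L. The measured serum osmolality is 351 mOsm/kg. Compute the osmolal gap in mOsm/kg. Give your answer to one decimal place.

57.6 mOsm/kg

Calculated osmolality = 2·Na + glucose/18 + urea
= 2·142 + 117/18 + 2.9
= 284 + 6.50 + 2.90
= 293.4 mOsm/kg ≈ 293.4 mOsm/kg
Osmolar gap = measured − calculated = 351 − 293.4 = 57.6 mOsm/kg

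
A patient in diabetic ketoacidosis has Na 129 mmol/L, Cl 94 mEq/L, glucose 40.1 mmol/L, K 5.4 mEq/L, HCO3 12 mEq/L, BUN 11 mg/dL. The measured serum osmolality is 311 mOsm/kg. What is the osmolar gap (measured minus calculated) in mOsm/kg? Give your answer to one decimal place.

Calculated osmolality = 2·Na + glucose + BUN/2.8
= 2·129 + 40.1 + 11/2.8
= 258 + 40.10 + 3.93
= 302.03 mOsm/kg ≈ 302.0 mOsm/kg
Osmolar gap = measured − calculated = 311 − 302.0 = 9.0 mOsm/kg

9.0 mOsm/kg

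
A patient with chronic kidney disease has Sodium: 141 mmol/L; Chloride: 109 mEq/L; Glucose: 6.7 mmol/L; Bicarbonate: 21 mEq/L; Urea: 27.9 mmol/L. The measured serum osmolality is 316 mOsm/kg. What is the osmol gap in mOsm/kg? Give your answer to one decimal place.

-0.6 mOsm/kg

Calculated osmolality = 2·Na + glucose + urea
= 2·141 + 6.7 + 27.9
= 282 + 6.70 + 27.90
= 316.6 mOsm/kg ≈ 316.6 mOsm/kg
Osmolar gap = measured − calculated = 316 − 316.6 = -0.6 mOsm/kg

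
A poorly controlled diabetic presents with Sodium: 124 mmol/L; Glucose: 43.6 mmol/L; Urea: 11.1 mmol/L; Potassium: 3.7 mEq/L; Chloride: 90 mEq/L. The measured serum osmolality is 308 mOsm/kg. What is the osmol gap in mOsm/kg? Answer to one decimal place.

Calculated osmolality = 2·Na + glucose + urea
= 2·124 + 43.6 + 11.1
= 248 + 43.60 + 11.10
= 302.7 mOsm/kg ≈ 302.7 mOsm/kg
Osmolar gap = measured − calculated = 308 − 302.7 = 5.3 mOsm/kg

5.3 mOsm/kg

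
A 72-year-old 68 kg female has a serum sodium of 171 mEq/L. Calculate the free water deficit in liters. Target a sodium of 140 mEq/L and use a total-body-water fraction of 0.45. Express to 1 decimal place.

TBW = 0.45 · 68 = 30.6 L
Free water deficit = TBW · (Na/140 − 1)
= 30.6 · (171/140 − 1)
= 30.6 · 0.2214
= 6.77 L

6.8 L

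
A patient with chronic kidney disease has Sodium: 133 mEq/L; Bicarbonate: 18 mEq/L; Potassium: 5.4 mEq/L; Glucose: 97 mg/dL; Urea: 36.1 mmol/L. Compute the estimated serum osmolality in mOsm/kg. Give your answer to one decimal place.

307.5 mOsm/kg

Calculated osmolality = 2·Na + glucose/18 + urea
= 2·133 + 97/18 + 36.1
= 266 + 5.39 + 36.10
= 307.49 mOsm/kg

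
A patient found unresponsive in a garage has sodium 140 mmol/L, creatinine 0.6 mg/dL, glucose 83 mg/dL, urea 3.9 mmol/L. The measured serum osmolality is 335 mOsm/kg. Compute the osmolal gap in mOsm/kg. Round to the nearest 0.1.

46.5 mOsm/kg

Calculated osmolality = 2·Na + glucose/18 + urea
= 2·140 + 83/18 + 3.9
= 280 + 4.61 + 3.90
= 288.51 mOsm/kg ≈ 288.5 mOsm/kg
Osmolar gap = measured − calculated = 335 − 288.5 = 46.5 mOsm/kg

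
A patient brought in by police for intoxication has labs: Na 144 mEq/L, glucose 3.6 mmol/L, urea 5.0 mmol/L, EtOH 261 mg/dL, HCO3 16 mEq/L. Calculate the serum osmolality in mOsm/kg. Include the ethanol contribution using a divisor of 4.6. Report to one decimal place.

353.3 mOsm/kg

Calculated osmolality = 2·Na + glucose + urea + ethanol/4.6
= 2·144 + 3.6 + 5 + 261/4.6
= 288 + 3.60 + 5 + 56.74
= 353.34 mOsm/kg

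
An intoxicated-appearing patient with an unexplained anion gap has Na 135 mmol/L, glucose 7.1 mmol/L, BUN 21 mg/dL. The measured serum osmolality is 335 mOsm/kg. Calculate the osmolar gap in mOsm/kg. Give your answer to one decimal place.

Calculated osmolality = 2·Na + glucose + BUN/2.8
= 2·135 + 7.1 + 21/2.8
= 270 + 7.10 + 7.50
= 284.6 mOsm/kg ≈ 284.6 mOsm/kg
Osmolar gap = measured − calculated = 335 − 284.6 = 50.4 mOsm/kg

50.4 mOsm/kg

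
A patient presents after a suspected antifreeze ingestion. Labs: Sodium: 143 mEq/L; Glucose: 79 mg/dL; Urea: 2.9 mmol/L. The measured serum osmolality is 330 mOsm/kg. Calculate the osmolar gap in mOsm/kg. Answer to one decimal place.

Calculated osmolality = 2·Na + glucose/18 + urea
= 2·143 + 79/18 + 2.9
= 286 + 4.39 + 2.90
= 293.29 mOsm/kg ≈ 293.3 mOsm/kg
Osmolar gap = measured − calculated = 330 − 293.3 = 36.7 mOsm/kg

36.7 mOsm/kg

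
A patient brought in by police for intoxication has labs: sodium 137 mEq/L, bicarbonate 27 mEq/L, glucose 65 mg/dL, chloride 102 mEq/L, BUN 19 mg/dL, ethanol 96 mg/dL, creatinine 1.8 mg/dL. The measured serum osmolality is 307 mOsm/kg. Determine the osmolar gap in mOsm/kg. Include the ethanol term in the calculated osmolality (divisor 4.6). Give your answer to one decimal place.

Calculated osmolality = 2·Na + glucose/18 + BUN/2.8 + ethanol/4.6
= 2·137 + 65/18 + 19/2.8 + 96/4.6
= 274 + 3.61 + 6.79 + 20.87
= 305.27 mOsm/kg ≈ 305.3 mOsm/kg
Osmolar gap = measured − calculated = 307 − 305.3 = 1.7 mOsm/kg

1.7 mOsm/kg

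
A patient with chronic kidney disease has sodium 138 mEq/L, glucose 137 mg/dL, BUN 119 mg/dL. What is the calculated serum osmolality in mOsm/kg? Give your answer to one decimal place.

Calculated osmolality = 2·Na + glucose/18 + BUN/2.8
= 2·138 + 137/18 + 119/2.8
= 276 + 7.61 + 42.50
= 326.11 mOsm/kg

326.1 mOsm/kg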